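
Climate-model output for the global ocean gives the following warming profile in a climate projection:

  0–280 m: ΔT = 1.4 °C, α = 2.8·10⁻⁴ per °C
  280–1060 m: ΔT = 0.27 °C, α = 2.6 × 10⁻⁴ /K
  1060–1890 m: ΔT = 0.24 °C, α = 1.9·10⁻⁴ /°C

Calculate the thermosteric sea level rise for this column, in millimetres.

Layer 1: 1.4 × 2.8×10⁻⁴ × 280 = 0.10976 m
2.6×10⁻⁴ × 780 × 0.27 = 0.054756 m
Layer 3: 1.9×10⁻⁴ × 830 × 0.24 = 0.037848 m
Δh = 0.10976 + 0.054756 + 0.037848 = 0.202364 m ≈ 202 mm

202 mm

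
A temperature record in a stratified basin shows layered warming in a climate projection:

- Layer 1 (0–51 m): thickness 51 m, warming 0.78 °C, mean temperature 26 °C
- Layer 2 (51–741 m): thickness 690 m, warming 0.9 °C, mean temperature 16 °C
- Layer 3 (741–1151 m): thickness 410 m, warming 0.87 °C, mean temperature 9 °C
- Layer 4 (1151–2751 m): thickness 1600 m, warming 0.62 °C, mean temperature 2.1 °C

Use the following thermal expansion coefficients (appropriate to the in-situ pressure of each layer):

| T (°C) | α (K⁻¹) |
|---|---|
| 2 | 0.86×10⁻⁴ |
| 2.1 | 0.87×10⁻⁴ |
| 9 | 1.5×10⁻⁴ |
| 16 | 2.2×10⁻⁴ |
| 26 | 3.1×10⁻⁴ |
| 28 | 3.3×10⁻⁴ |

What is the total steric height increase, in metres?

Layer 1 at 26 °C → α = 3.1×10⁻⁴ K⁻¹
Layer 2 at 16 °C → α = 2.2×10⁻⁴ K⁻¹
Layer 3 at 9 °C → α = 1.5×10⁻⁴ K⁻¹
Layer 4 at 2.1 °C → α = 0.87×10⁻⁴ K⁻¹
0–51 m: 3.1×10⁻⁴ × 0.78 × 51 = 0.0123318 m
51–741 m: 690 × 0.9 × 2.2×10⁻⁴ = 0.13662 m
Layer 3: 410 × 0.87 × 1.5×10⁻⁴ = 0.053505 m
1151–2751 m: 1600 × 0.62 × 0.87×10⁻⁴ = 0.086304 m
Δh = 0.0123318 + 0.13662 + 0.053505 + 0.086304 = 0.2887608 m ≈ 0.289 m

about 0.289 m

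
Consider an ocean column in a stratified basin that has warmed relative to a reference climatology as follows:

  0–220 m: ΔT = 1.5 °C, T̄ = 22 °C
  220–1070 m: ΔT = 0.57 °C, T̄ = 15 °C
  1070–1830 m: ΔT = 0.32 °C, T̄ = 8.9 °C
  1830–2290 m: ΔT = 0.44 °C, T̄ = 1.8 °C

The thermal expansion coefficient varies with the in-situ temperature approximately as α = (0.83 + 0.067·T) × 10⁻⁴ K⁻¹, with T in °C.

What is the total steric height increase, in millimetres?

219 mm

Layer 1: α = (0.83 + 0.067×22)×10⁻⁴ = 2.304×10⁻⁴ K⁻¹
Layer 2: α = (0.83 + 0.067×15)×10⁻⁴ = 1.835×10⁻⁴ K⁻¹
Layer 3: α = (0.83 + 0.067×8.9)×10⁻⁴ = 1.4263×10⁻⁴ K⁻¹
Layer 4: α = (0.83 + 0.067×1.8)×10⁻⁴ = 0.9506×10⁻⁴ K⁻¹
2.304×10⁻⁴ × 1.5 × 220 = 0.076032 m
0.57 × 1.835×10⁻⁴ × 850 = 0.08890575 m
0.32 × 760 × 1.4263×10⁻⁴ = 0.034687616 m
1830–2290 m: 0.9506×10⁻⁴ × 460 × 0.44 = 0.019240144 m
Δh = 0.076032 + 0.08890575 + 0.034687616 + 0.019240144 = 0.21886551 m ≈ 219 mm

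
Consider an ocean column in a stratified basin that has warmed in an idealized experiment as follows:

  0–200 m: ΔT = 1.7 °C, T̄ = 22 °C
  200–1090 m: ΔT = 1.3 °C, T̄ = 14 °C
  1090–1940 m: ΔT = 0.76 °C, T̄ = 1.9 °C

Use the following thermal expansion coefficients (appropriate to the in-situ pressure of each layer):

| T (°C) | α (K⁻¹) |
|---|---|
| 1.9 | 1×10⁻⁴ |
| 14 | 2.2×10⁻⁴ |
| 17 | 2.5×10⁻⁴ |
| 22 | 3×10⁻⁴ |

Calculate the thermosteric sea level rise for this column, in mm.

421 mm

Layer 1 at 22 °C → α = 3×10⁻⁴ K⁻¹
Layer 2 at 14 °C → α = 2.2×10⁻⁴ K⁻¹
Layer 3 at 1.9 °C → α = 1×10⁻⁴ K⁻¹
Layer 1: 200 × 1.7 × 3×10⁻⁴ = 0.10200 m
890 × 2.2×10⁻⁴ × 1.3 = 0.25454 m
0.76 × 850 × 1×10⁻⁴ = 0.06460 m
Δh = 0.10200 + 0.25454 + 0.06460 = 0.42114 m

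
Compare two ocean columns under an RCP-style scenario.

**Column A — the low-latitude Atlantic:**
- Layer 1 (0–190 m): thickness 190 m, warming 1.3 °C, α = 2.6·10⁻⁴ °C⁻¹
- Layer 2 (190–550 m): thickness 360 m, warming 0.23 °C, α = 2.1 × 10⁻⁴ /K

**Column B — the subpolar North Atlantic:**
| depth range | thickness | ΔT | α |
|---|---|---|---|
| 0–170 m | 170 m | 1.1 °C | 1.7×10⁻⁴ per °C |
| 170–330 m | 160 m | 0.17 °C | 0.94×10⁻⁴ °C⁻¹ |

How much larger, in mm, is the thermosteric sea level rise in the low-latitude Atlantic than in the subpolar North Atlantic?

A 0–190 m: 1.3 × 2.6×10⁻⁴ × 190 = 0.06422 m
A 190–550 m: 0.23 × 2.1×10⁻⁴ × 360 = 0.017388 m
A total: 0.081608 m
B 170 × 1.1 × 1.7×10⁻⁴ = 0.03179 m
B 170–330 m: 0.17 × 160 × 0.94×10⁻⁴ = 0.0025568 m
B total: 0.0343468 m
Difference: 0.081608 − 0.0343468 = 0.0472612 m

47 mm larger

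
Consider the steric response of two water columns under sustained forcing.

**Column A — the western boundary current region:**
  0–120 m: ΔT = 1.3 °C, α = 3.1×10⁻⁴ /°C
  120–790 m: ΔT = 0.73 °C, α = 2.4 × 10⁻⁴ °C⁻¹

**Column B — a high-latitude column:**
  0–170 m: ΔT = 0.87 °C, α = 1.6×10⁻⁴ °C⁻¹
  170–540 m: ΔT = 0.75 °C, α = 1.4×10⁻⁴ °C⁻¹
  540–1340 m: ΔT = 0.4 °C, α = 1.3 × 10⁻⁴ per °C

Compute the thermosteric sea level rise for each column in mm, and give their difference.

A 0–120 m: 3.1×10⁻⁴ × 120 × 1.3 = 0.04836 m
A 670 × 0.73 × 2.4×10⁻⁴ = 0.117384 m
A total: 0.165744 m
B 0–170 m: 0.87 × 1.6×10⁻⁴ × 170 = 0.023664 m
B 370 × 0.75 × 1.4×10⁻⁴ = 0.03885 m
B Layer 3: 1.3×10⁻⁴ × 800 × 0.4 = 0.04160 m
B total: 0.104114 m
Difference: 0.165744 − 0.104114 = 0.06163 m

A: 170 mm; B: 100 mm; difference 62 mm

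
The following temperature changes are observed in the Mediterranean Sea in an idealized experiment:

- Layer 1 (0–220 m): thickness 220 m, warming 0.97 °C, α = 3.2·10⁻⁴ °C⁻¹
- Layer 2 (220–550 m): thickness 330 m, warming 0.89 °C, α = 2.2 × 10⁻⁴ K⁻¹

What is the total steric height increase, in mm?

3.2×10⁻⁴ × 220 × 0.97 = 0.068288 m
220–550 m: 330 × 0.89 × 2.2×10⁻⁴ = 0.064614 m
Δh = 0.068288 + 0.064614 = 0.132902 m

130 mm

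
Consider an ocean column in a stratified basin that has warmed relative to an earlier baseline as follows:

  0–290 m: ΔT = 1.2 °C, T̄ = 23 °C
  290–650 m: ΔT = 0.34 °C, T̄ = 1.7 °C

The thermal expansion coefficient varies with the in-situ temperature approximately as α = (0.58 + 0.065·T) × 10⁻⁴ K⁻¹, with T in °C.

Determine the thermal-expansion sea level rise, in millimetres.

about 80.7 mm

Layer 1: α = (0.58 + 0.065×23)×10⁻⁴ = 2.075×10⁻⁴ K⁻¹
Layer 2: α = (0.58 + 0.065×1.7)×10⁻⁴ = 0.6905×10⁻⁴ K⁻¹
0–290 m: 2.075×10⁻⁴ × 290 × 1.2 = 0.07221 m
Layer 2: 0.6905×10⁻⁴ × 0.34 × 360 = 0.00845172 m
Δh = 0.07221 + 0.00845172 = 0.08066172 m ≈ 80.7 mm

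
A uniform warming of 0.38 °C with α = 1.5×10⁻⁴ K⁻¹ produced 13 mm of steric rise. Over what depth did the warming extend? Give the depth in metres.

H = Δh/(αΔT) = 0.013 / (1.5×10⁻⁴ × 0.38) ≈ 228.1 m

H ≈ 228 m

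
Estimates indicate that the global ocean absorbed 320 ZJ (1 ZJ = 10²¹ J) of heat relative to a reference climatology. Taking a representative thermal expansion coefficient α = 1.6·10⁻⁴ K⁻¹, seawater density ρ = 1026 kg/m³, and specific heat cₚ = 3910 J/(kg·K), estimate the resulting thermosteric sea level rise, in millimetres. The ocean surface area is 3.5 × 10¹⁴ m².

Δh = 36.5 mm

Per unit area: Q = 320×10²¹ / (3.5×10¹⁴) ≈ 9.143×10⁸ J/m²
Δh = αQ/(ρcₚ) = 1.6×10⁻⁴ × 9.143×10⁸ / (1026 × 3910) ≈ 0.036466 m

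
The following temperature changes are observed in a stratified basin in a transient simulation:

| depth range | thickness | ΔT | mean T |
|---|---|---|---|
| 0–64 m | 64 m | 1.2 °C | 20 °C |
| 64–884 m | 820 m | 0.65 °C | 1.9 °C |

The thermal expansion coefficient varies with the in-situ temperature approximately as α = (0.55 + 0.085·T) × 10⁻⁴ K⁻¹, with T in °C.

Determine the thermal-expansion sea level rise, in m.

Δh = 0.055 m

Layer 1: α = (0.55 + 0.085×20)×10⁻⁴ = 2.25×10⁻⁴ K⁻¹
Layer 2: α = (0.55 + 0.085×1.9)×10⁻⁴ = 0.7115×10⁻⁴ K⁻¹
Layer 1: 64 × 2.25×10⁻⁴ × 1.2 = 0.01728 m
Layer 2: 0.65 × 0.7115×10⁻⁴ × 820 = 0.03792295 m
Δh = 0.01728 + 0.03792295 = 0.05520295 m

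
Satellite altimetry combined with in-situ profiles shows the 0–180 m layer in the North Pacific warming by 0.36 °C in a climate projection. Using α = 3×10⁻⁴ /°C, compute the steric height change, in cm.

Δh = 1.94 cm

Δh = αΔT·H = 3×10⁻⁴ × 0.36 × 180 = 0.01944 m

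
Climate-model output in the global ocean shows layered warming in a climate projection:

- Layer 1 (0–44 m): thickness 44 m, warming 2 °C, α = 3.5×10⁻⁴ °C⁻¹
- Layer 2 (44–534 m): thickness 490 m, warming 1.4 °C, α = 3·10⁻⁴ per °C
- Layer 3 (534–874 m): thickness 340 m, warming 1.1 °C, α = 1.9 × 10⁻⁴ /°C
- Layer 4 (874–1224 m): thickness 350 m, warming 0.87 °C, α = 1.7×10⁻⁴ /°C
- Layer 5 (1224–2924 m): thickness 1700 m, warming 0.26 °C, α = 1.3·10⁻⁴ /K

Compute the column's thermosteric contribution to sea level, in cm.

Layer 1: 44 × 3.5×10⁻⁴ × 2 = 0.03080 m
44–534 m: 3×10⁻⁴ × 490 × 1.4 = 0.20580 m
Layer 3: 1.1 × 340 × 1.9×10⁻⁴ = 0.07106 m
874–1224 m: 350 × 0.87 × 1.7×10⁻⁴ = 0.051765 m
1224–2924 m: 0.26 × 1700 × 1.3×10⁻⁴ = 0.05746 m
Δh = 0.03080 + 0.20580 + 0.07106 + 0.051765 + 0.05746 = 0.416885 m

41.7 cm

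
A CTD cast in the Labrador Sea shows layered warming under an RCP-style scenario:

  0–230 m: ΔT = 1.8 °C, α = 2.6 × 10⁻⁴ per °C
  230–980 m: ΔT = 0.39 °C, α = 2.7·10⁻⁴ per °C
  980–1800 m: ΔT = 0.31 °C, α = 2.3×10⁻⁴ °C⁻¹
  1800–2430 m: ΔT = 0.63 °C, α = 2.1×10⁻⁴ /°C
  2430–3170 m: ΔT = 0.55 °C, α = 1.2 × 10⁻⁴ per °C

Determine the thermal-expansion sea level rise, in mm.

Δh = 380 mm

1.8 × 230 × 2.6×10⁻⁴ = 0.10764 m
0.39 × 750 × 2.7×10⁻⁴ = 0.078975 m
2.3×10⁻⁴ × 0.31 × 820 = 0.058466 m
1800–2430 m: 0.63 × 630 × 2.1×10⁻⁴ = 0.083349 m
740 × 1.2×10⁻⁴ × 0.55 = 0.04884 m
Δh = 0.10764 + 0.078975 + 0.058466 + 0.083349 + 0.04884 = 0.37727 m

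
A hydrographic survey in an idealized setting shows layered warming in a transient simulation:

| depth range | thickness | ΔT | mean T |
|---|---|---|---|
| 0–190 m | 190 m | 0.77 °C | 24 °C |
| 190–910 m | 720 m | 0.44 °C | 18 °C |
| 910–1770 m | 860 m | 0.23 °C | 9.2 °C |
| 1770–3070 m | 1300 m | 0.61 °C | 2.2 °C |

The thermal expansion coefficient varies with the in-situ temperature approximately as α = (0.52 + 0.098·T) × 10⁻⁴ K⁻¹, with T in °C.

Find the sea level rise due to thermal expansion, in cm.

Layer 1: α = (0.52 + 0.098×24)×10⁻⁴ = 2.872×10⁻⁴ K⁻¹
Layer 2: α = (0.52 + 0.098×18)×10⁻⁴ = 2.284×10⁻⁴ K⁻¹
Layer 3: α = (0.52 + 0.098×9.2)×10⁻⁴ = 1.4216×10⁻⁴ K⁻¹
Layer 4: α = (0.52 + 0.098×2.2)×10⁻⁴ = 0.7356×10⁻⁴ K⁻¹
0–190 m: 2.872×10⁻⁴ × 190 × 0.77 = 0.04201736 m
190–910 m: 0.44 × 2.284×10⁻⁴ × 720 = 0.07235712 m
860 × 0.23 × 1.4216×10⁻⁴ = 0.028119248 m
1300 × 0.7356×10⁻⁴ × 0.61 = 0.05833308 m
Δh = 0.04201736 + 0.07235712 + 0.028119248 + 0.05833308 = 0.200826808 m

20.1 cm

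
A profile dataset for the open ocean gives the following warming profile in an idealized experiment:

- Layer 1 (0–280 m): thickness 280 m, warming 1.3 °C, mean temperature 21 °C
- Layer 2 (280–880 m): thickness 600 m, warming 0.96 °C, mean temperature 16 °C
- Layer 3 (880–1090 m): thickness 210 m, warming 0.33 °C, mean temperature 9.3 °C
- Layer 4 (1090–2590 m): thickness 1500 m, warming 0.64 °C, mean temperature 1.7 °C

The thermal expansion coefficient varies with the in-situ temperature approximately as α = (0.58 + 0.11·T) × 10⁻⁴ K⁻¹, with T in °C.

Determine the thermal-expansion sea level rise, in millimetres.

Δh = 325 mm

Layer 1: α = (0.58 + 0.11×21)×10⁻⁴ = 2.89×10⁻⁴ K⁻¹
Layer 2: α = (0.58 + 0.11×16)×10⁻⁴ = 2.34×10⁻⁴ K⁻¹
Layer 3: α = (0.58 + 0.11×9.3)×10⁻⁴ = 1.603×10⁻⁴ K⁻¹
Layer 4: α = (0.58 + 0.11×1.7)×10⁻⁴ = 0.767×10⁻⁴ K⁻¹
0–280 m: 1.3 × 2.89×10⁻⁴ × 280 = 0.105196 m
Layer 2: 600 × 2.34×10⁻⁴ × 0.96 = 0.134784 m
210 × 0.33 × 1.603×10⁻⁴ = 0.01110879 m
1090–2590 m: 1500 × 0.767×10⁻⁴ × 0.64 = 0.073632 m
Δh = 0.105196 + 0.134784 + 0.01110879 + 0.073632 = 0.32472079 m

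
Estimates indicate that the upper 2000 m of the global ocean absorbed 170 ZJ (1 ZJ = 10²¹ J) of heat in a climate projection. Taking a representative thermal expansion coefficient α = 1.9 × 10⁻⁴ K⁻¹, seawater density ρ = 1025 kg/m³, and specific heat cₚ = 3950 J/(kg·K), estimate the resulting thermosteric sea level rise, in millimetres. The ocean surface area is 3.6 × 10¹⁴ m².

about 22.2 mm

Per unit area: Q = 170×10²¹ / (3.6×10¹⁴) ≈ 4.722×10⁸ J/m²
Δh = αQ/(ρcₚ) = 1.9×10⁻⁴ × 4.722×10⁸ / (1025 × 3950) ≈ 0.022159 m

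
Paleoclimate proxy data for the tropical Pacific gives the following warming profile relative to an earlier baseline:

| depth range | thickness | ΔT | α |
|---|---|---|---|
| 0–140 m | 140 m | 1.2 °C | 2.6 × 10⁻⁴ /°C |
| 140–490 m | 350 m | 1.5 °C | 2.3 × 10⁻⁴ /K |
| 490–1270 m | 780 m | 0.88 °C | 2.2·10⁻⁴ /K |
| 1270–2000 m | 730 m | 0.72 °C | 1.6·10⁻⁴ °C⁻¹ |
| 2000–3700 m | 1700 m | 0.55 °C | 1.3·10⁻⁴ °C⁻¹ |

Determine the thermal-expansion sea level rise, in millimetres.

about 520 mm

Layer 1: 140 × 2.6×10⁻⁴ × 1.2 = 0.04368 m
1.5 × 2.3×10⁻⁴ × 350 = 0.12075 m
490–1270 m: 0.88 × 2.2×10⁻⁴ × 780 = 0.151008 m
1.6×10⁻⁴ × 730 × 0.72 = 0.084096 m
0.55 × 1700 × 1.3×10⁻⁴ = 0.12155 m
Δh = 0.04368 + 0.12075 + 0.151008 + 0.084096 + 0.12155 = 0.521084 m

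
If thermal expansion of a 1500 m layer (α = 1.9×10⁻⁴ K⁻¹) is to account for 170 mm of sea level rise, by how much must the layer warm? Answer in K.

ΔT = Δh/(αH) = 0.17 / (1.9×10⁻⁴ × 1500) ≈ 0.5965 K

about 0.60 K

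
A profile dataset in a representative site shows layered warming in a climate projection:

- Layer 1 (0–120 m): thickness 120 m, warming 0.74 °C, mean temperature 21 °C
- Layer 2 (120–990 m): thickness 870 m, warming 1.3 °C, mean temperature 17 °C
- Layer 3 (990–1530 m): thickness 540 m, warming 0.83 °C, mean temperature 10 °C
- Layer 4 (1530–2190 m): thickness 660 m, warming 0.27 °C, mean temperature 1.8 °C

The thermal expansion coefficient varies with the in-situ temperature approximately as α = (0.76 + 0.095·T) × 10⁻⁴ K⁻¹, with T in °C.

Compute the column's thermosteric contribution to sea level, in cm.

Δh = 38.6 cm

Layer 1: α = (0.76 + 0.095×21)×10⁻⁴ = 2.755×10⁻⁴ K⁻¹
Layer 2: α = (0.76 + 0.095×17)×10⁻⁴ = 2.375×10⁻⁴ K⁻¹
Layer 3: α = (0.76 + 0.095×10)×10⁻⁴ = 1.71×10⁻⁴ K⁻¹
Layer 4: α = (0.76 + 0.095×1.8)×10⁻⁴ = 0.931×10⁻⁴ K⁻¹
Layer 1: 2.755×10⁻⁴ × 120 × 0.74 = 0.0244644 m
Layer 2: 1.3 × 2.375×10⁻⁴ × 870 = 0.2686125 m
Layer 3: 0.83 × 1.71×10⁻⁴ × 540 = 0.0766422 m
0.931×10⁻⁴ × 0.27 × 660 = 0.01659042 m
Δh = 0.0244644 + 0.2686125 + 0.0766422 + 0.01659042 = 0.38630952 m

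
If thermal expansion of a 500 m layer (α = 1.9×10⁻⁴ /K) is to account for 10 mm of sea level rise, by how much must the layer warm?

about 0.105 K

ΔT = Δh/(αH) = 0.01 / (1.9×10⁻⁴ × 500) ≈ 0.1053 K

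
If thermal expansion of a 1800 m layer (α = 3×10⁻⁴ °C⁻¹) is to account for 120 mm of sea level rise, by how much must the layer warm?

ΔT ≈ 0.222 °C

ΔT = Δh/(αH) = 0.12 / (3×10⁻⁴ × 1800) ≈ 0.2222 °C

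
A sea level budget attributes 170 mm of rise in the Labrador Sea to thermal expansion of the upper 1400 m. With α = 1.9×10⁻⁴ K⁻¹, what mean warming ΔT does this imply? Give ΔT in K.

about 0.639 K

ΔT = Δh/(αH) = 0.17 / (1.9×10⁻⁴ × 1400) ≈ 0.6391 K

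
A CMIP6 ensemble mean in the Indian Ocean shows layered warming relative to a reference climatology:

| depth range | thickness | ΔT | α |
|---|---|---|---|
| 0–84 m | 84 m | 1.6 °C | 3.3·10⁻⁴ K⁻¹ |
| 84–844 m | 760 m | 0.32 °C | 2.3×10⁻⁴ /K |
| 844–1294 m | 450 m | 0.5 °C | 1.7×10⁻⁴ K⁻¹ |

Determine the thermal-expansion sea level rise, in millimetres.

3.3×10⁻⁴ × 1.6 × 84 = 0.044352 m
84–844 m: 760 × 0.32 × 2.3×10⁻⁴ = 0.055936 m
Layer 3: 450 × 1.7×10⁻⁴ × 0.5 = 0.03825 m
Δh = 0.044352 + 0.055936 + 0.03825 = 0.138538 m ≈ 140 mm

Δh ≈ 140 mm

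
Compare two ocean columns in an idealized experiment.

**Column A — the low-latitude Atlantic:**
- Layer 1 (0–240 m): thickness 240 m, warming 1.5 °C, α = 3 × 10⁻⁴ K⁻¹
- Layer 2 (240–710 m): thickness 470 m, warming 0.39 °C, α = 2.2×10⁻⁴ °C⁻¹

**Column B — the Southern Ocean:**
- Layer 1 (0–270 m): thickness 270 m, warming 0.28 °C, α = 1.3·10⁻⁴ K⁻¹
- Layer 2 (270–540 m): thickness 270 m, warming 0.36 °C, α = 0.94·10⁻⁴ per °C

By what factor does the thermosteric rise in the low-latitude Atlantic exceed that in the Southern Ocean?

a factor of 7.82

A Layer 1: 240 × 1.5 × 3×10⁻⁴ = 0.10800 m
A Layer 2: 470 × 0.39 × 2.2×10⁻⁴ = 0.040326 m
A total: 0.148326 m
B 0–270 m: 0.28 × 270 × 1.3×10⁻⁴ = 0.009828 m
B Layer 2: 0.36 × 0.94×10⁻⁴ × 270 = 0.0091368 m
B total: 0.0189648 m
Ratio: 0.148326 / 0.0189648 ≈ 7.821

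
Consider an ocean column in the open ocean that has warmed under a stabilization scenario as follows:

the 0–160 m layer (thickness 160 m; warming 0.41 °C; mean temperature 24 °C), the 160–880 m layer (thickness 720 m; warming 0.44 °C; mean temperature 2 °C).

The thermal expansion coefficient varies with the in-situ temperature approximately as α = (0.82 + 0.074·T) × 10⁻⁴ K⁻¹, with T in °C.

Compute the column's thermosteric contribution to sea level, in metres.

about 0.0477 m

Layer 1: α = (0.82 + 0.074×24)×10⁻⁴ = 2.596×10⁻⁴ K⁻¹
Layer 2: α = (0.82 + 0.074×2)×10⁻⁴ = 0.968×10⁻⁴ K⁻¹
Layer 1: 0.41 × 2.596×10⁻⁴ × 160 = 0.01702976 m
Layer 2: 0.968×10⁻⁴ × 0.44 × 720 = 0.03066624 m
Δh = 0.01702976 + 0.03066624 = 0.047696 m ≈ 0.0477 m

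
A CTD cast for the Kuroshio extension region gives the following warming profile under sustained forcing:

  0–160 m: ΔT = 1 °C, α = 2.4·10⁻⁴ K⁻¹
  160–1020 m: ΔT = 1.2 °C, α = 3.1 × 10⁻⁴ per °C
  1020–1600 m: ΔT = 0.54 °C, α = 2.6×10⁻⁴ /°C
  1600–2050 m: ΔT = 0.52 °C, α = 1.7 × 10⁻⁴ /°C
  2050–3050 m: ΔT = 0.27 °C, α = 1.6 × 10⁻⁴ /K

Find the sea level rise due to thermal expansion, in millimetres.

523 mm

0–160 m: 160 × 1 × 2.4×10⁻⁴ = 0.03840 m
1.2 × 3.1×10⁻⁴ × 860 = 0.31992 m
Layer 3: 2.6×10⁻⁴ × 0.54 × 580 = 0.081432 m
1600–2050 m: 0.52 × 450 × 1.7×10⁻⁴ = 0.03978 m
1.6×10⁻⁴ × 0.27 × 1000 = 0.04320 m
Δh = 0.03840 + 0.31992 + 0.081432 + 0.03978 + 0.04320 = 0.522732 m ≈ 523 mm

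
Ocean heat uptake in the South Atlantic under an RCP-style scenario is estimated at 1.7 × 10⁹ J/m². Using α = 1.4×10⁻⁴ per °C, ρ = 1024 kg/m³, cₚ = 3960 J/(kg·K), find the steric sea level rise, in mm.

Δh = 58.7 mm

Δh = αQ/(ρcₚ) = 1.4×10⁻⁴ × 1.7×10⁹ / (1024 × 3960) ≈ 0.058692 m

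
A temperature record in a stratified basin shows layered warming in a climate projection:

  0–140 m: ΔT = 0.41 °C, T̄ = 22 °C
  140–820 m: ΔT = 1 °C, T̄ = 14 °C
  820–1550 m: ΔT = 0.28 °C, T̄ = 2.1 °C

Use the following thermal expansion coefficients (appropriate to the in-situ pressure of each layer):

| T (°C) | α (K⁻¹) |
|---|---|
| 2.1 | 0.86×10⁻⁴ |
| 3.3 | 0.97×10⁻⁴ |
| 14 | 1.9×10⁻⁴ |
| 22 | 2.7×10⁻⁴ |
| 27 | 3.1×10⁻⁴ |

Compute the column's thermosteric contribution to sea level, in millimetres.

Layer 1 at 22 °C → α = 2.7×10⁻⁴ K⁻¹
Layer 2 at 14 °C → α = 1.9×10⁻⁴ K⁻¹
Layer 3 at 2.1 °C → α = 0.86×10⁻⁴ K⁻¹
Layer 1: 2.7×10⁻⁴ × 0.41 × 140 = 0.015498 m
Layer 2: 1 × 1.9×10⁻⁴ × 680 = 0.12920 m
Layer 3: 0.86×10⁻⁴ × 730 × 0.28 = 0.0175784 m
Δh = 0.015498 + 0.12920 + 0.0175784 = 0.1622764 m

160 mm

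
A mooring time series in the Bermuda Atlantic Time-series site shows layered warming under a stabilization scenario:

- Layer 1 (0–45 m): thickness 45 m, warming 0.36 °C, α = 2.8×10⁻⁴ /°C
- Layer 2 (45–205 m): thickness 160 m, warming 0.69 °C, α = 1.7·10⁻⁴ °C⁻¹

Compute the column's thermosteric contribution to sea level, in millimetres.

23.3 mm of thermosteric rise

0–45 m: 45 × 0.36 × 2.8×10⁻⁴ = 0.004536 m
160 × 0.69 × 1.7×10⁻⁴ = 0.018768 m
Δh = 0.004536 + 0.018768 = 0.023304 m ≈ 23.3 mm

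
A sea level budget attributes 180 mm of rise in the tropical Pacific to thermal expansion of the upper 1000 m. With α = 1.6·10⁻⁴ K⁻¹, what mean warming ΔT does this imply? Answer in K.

ΔT = Δh/(αH) = 0.18 / (1.6×10⁻⁴ × 1000) = 1.125 K

about 1.13 K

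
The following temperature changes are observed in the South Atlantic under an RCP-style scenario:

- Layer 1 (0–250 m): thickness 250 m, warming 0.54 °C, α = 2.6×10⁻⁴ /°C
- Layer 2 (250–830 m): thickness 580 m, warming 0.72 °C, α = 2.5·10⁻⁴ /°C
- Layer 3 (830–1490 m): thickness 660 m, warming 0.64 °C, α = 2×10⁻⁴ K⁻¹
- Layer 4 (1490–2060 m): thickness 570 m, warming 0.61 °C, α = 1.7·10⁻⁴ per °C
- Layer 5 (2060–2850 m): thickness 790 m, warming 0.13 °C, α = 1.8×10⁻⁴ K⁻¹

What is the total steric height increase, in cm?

about 30.2 cm

Layer 1: 2.6×10⁻⁴ × 0.54 × 250 = 0.03510 m
250–830 m: 2.5×10⁻⁴ × 580 × 0.72 = 0.10440 m
2×10⁻⁴ × 660 × 0.64 = 0.08448 m
1490–2060 m: 570 × 0.61 × 1.7×10⁻⁴ = 0.059109 m
Layer 5: 790 × 0.13 × 1.8×10⁻⁴ = 0.018486 m
Δh = 0.03510 + 0.10440 + 0.08448 + 0.059109 + 0.018486 = 0.301575 m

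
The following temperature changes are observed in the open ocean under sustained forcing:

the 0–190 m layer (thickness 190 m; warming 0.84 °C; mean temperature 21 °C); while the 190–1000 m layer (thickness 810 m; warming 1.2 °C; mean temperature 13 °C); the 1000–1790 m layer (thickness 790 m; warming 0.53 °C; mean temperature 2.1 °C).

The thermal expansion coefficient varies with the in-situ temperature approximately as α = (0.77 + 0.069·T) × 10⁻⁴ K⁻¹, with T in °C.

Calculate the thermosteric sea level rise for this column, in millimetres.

Δh ≈ 236 mm

Layer 1: α = (0.77 + 0.069×21)×10⁻⁴ = 2.219×10⁻⁴ K⁻¹
Layer 2: α = (0.77 + 0.069×13)×10⁻⁴ = 1.667×10⁻⁴ K⁻¹
Layer 3: α = (0.77 + 0.069×2.1)×10⁻⁴ = 0.9149×10⁻⁴ K⁻¹
0–190 m: 0.84 × 2.219×10⁻⁴ × 190 = 0.03541524 m
1.667×10⁻⁴ × 810 × 1.2 = 0.1620324 m
Layer 3: 790 × 0.9149×10⁻⁴ × 0.53 = 0.038306863 m
Δh = 0.03541524 + 0.1620324 + 0.038306863 = 0.235754503 m ≈ 236 mm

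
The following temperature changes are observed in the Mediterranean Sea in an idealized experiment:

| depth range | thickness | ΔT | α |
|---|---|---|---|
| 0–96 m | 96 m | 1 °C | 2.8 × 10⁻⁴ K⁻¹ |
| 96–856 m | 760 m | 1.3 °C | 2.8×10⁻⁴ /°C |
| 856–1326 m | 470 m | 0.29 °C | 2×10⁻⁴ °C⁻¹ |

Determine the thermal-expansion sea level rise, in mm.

Layer 1: 96 × 2.8×10⁻⁴ × 1 = 0.02688 m
Layer 2: 1.3 × 760 × 2.8×10⁻⁴ = 0.27664 m
470 × 2×10⁻⁴ × 0.29 = 0.02726 m
Δh = 0.02688 + 0.27664 + 0.02726 = 0.33078 m

331 mm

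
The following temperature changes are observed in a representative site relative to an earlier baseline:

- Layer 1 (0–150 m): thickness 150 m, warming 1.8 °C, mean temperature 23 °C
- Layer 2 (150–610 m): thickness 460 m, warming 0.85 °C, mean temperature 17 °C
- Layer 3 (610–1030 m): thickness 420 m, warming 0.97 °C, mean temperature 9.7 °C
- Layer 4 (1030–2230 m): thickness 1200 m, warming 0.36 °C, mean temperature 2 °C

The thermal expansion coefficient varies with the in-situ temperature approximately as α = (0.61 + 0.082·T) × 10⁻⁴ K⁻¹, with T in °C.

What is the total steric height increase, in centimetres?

Layer 1: α = (0.61 + 0.082×23)×10⁻⁴ = 2.496×10⁻⁴ K⁻¹
Layer 2: α = (0.61 + 0.082×17)×10⁻⁴ = 2.004×10⁻⁴ K⁻¹
Layer 3: α = (0.61 + 0.082×9.7)×10⁻⁴ = 1.4054×10⁻⁴ K⁻¹
Layer 4: α = (0.61 + 0.082×2)×10⁻⁴ = 0.774×10⁻⁴ K⁻¹
0–150 m: 2.496×10⁻⁴ × 150 × 1.8 = 0.067392 m
460 × 0.85 × 2.004×10⁻⁴ = 0.0783564 m
0.97 × 1.4054×10⁻⁴ × 420 = 0.057255996 m
1200 × 0.36 × 0.774×10⁻⁴ = 0.0334368 m
Δh = 0.067392 + 0.0783564 + 0.057255996 + 0.0334368 = 0.236441196 m ≈ 24 cm

Δh ≈ 24 cm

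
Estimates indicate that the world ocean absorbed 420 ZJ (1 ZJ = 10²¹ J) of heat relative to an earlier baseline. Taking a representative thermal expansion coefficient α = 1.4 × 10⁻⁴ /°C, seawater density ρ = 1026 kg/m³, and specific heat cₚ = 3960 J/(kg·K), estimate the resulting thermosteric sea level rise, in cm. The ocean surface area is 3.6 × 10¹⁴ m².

4.02 cm of thermosteric rise

Per unit area: Q = 420×10²¹ / (3.6×10¹⁴) ≈ 1.167×10⁹ J/m²
Δh = αQ/(ρcₚ) = 1.4×10⁻⁴ × 1.167×10⁹ / (1026 × 3960) ≈ 0.040212 m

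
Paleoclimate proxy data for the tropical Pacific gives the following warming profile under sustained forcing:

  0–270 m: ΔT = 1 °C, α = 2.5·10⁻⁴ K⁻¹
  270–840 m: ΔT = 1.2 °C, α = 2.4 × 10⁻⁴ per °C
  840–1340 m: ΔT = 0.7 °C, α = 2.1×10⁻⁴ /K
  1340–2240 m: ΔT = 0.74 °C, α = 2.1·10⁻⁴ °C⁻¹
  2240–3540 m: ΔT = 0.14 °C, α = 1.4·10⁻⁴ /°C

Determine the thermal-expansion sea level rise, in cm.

Layer 1: 1 × 2.5×10⁻⁴ × 270 = 0.06750 m
570 × 1.2 × 2.4×10⁻⁴ = 0.16416 m
840–1340 m: 0.7 × 2.1×10⁻⁴ × 500 = 0.07350 m
Layer 4: 900 × 2.1×10⁻⁴ × 0.74 = 0.13986 m
Layer 5: 1.4×10⁻⁴ × 0.14 × 1300 = 0.02548 m
Δh = 0.06750 + 0.16416 + 0.07350 + 0.13986 + 0.02548 = 0.47050 m ≈ 47.1 cm

Δh ≈ 47.1 cm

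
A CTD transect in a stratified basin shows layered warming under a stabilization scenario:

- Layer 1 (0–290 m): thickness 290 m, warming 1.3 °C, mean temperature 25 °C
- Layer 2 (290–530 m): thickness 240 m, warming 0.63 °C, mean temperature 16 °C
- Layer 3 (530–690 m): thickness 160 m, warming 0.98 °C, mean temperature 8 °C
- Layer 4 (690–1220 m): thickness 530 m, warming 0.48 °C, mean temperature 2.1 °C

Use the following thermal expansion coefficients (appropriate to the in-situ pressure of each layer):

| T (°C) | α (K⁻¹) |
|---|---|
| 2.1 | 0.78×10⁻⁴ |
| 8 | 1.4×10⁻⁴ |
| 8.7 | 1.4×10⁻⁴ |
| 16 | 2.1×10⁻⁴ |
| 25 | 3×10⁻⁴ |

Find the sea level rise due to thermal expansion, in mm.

about 187 mm

Layer 1 at 25 °C → α = 3×10⁻⁴ K⁻¹
Layer 2 at 16 °C → α = 2.1×10⁻⁴ K⁻¹
Layer 3 at 8 °C → α = 1.4×10⁻⁴ K⁻¹
Layer 4 at 2.1 °C → α = 0.78×10⁻⁴ K⁻¹
0–290 m: 290 × 3×10⁻⁴ × 1.3 = 0.11310 m
Layer 2: 2.1×10⁻⁴ × 0.63 × 240 = 0.031752 m
530–690 m: 160 × 0.98 × 1.4×10⁻⁴ = 0.021952 m
690–1220 m: 0.48 × 0.78×10⁻⁴ × 530 = 0.0198432 m
Δh = 0.11310 + 0.031752 + 0.021952 + 0.0198432 = 0.1866472 m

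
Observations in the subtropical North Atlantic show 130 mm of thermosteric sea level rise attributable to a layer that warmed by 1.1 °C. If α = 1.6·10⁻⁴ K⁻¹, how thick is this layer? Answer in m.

H = Δh/(αΔT) = 0.13 / (1.6×10⁻⁴ × 1.1) ≈ 738.6 m

740 m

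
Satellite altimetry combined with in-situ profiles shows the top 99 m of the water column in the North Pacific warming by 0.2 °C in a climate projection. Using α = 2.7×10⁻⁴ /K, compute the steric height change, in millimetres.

Δh = 5.35 mm

Δh = αΔT·H = 2.7×10⁻⁴ × 0.2 × 99 = 0.005346 m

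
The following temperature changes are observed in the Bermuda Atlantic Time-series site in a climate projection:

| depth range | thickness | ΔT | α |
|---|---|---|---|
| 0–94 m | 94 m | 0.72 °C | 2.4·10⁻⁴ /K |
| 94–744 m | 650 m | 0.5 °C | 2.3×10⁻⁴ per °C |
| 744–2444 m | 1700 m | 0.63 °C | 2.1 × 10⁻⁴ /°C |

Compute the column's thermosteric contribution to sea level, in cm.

Δh ≈ 31.6 cm

2.4×10⁻⁴ × 0.72 × 94 = 0.0162432 m
0.5 × 2.3×10⁻⁴ × 650 = 0.07475 m
744–2444 m: 1700 × 2.1×10⁻⁴ × 0.63 = 0.22491 m
Δh = 0.0162432 + 0.07475 + 0.22491 = 0.3159032 m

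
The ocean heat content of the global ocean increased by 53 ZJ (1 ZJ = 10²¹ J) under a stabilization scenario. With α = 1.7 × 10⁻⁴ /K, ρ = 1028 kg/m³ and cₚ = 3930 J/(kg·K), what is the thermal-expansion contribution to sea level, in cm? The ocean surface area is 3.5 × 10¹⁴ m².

about 0.637 cm

Per unit area: Q = 53×10²¹ / (3.5×10¹⁴) ≈ 1.514×10⁸ J/m²
Δh = αQ/(ρcₚ) = 1.7×10⁻⁴ × 1.514×10⁸ / (1028 × 3930) ≈ 0.0063707 m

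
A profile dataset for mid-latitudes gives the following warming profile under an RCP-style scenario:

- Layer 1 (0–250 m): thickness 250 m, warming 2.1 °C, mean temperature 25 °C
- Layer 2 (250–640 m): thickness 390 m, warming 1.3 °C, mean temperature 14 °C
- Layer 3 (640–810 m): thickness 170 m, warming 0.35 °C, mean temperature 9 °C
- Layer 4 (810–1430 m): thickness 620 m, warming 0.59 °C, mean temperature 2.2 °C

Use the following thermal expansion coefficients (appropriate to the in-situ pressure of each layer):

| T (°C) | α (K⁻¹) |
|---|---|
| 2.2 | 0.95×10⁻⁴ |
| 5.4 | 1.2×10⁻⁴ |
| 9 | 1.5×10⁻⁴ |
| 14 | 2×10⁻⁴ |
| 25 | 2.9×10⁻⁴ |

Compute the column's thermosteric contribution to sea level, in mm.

Layer 1 at 25 °C → α = 2.9×10⁻⁴ K⁻¹
Layer 2 at 14 °C → α = 2×10⁻⁴ K⁻¹
Layer 3 at 9 °C → α = 1.5×10⁻⁴ K⁻¹
Layer 4 at 2.2 °C → α = 0.95×10⁻⁴ K⁻¹
250 × 2.1 × 2.9×10⁻⁴ = 0.15225 m
390 × 2×10⁻⁴ × 1.3 = 0.10140 m
170 × 1.5×10⁻⁴ × 0.35 = 0.008925 m
620 × 0.59 × 0.95×10⁻⁴ = 0.034751 m
Δh = 0.15225 + 0.10140 + 0.008925 + 0.034751 = 0.297326 m ≈ 297 mm

Δh ≈ 297 mm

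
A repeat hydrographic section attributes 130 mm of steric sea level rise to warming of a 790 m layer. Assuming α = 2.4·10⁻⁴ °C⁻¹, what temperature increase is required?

ΔT = Δh/(αH) = 0.13 / (2.4×10⁻⁴ × 790) ≈ 0.6857 K

ΔT ≈ 0.686 K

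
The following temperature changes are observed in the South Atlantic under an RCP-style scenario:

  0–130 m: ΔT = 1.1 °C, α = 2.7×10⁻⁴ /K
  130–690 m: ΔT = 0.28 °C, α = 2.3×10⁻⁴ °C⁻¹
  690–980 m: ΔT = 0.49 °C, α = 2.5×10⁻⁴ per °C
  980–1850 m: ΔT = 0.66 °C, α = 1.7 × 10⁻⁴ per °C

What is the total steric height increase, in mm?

about 208 mm

0–130 m: 1.1 × 2.7×10⁻⁴ × 130 = 0.03861 m
0.28 × 560 × 2.3×10⁻⁴ = 0.036064 m
690–980 m: 290 × 0.49 × 2.5×10⁻⁴ = 0.035525 m
980–1850 m: 870 × 0.66 × 1.7×10⁻⁴ = 0.097614 m
Δh = 0.03861 + 0.036064 + 0.035525 + 0.097614 = 0.207813 m ≈ 208 mm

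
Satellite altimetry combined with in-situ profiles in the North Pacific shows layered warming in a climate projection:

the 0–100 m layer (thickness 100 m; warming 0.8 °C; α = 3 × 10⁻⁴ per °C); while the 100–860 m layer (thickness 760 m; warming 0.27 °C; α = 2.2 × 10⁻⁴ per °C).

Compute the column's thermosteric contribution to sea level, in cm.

Layer 1: 100 × 0.8 × 3×10⁻⁴ = 0.02400 m
0.27 × 2.2×10⁻⁴ × 760 = 0.045144 m
Δh = 0.02400 + 0.045144 = 0.069144 m

Δh ≈ 6.91 cm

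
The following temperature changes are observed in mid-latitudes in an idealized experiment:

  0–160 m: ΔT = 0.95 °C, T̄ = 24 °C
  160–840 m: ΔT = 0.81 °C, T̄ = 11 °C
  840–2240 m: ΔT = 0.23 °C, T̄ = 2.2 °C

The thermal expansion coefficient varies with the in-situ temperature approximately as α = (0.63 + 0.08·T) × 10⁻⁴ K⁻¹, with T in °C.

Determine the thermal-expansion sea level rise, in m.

Layer 1: α = (0.63 + 0.08×24)×10⁻⁴ = 2.55×10⁻⁴ K⁻¹
Layer 2: α = (0.63 + 0.08×11)×10⁻⁴ = 1.51×10⁻⁴ K⁻¹
Layer 3: α = (0.63 + 0.08×2.2)×10⁻⁴ = 0.806×10⁻⁴ K⁻¹
160 × 0.95 × 2.55×10⁻⁴ = 0.03876 m
Layer 2: 0.81 × 1.51×10⁻⁴ × 680 = 0.0831708 m
1400 × 0.806×10⁻⁴ × 0.23 = 0.0259532 m
Δh = 0.03876 + 0.0831708 + 0.0259532 = 0.147884 m

0.15 m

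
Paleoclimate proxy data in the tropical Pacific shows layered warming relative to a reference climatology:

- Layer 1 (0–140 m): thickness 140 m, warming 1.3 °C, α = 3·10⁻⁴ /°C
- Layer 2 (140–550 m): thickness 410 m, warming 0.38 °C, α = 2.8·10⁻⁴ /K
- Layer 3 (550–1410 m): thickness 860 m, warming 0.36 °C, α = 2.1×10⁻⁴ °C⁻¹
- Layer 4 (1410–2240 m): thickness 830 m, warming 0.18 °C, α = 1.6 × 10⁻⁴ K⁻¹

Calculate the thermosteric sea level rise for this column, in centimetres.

about 18.7 cm

Layer 1: 140 × 3×10⁻⁴ × 1.3 = 0.05460 m
Layer 2: 2.8×10⁻⁴ × 410 × 0.38 = 0.043624 m
0.36 × 2.1×10⁻⁴ × 860 = 0.065016 m
830 × 0.18 × 1.6×10⁻⁴ = 0.023904 m
Δh = 0.05460 + 0.043624 + 0.065016 + 0.023904 = 0.187144 m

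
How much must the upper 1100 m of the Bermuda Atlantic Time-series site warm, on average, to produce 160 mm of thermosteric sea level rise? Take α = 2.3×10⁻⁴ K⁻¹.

ΔT ≈ 0.63 K

ΔT = Δh/(αH) = 0.16 / (2.3×10⁻⁴ × 1100) ≈ 0.6324 K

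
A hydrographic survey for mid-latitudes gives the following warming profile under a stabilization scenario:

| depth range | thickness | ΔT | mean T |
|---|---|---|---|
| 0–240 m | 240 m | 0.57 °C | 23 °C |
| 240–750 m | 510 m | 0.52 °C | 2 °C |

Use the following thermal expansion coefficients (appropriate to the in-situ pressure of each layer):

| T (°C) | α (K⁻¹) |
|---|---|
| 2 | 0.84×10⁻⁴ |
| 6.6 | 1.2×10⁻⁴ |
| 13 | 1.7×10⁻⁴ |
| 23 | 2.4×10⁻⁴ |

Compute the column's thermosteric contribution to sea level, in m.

Δh = 0.0551 m

Layer 1 at 23 °C → α = 2.4×10⁻⁴ K⁻¹
Layer 2 at 2 °C → α = 0.84×10⁻⁴ K⁻¹
0–240 m: 240 × 2.4×10⁻⁴ × 0.57 = 0.032832 m
Layer 2: 0.84×10⁻⁴ × 510 × 0.52 = 0.0222768 m
Δh = 0.032832 + 0.0222768 = 0.0551088 m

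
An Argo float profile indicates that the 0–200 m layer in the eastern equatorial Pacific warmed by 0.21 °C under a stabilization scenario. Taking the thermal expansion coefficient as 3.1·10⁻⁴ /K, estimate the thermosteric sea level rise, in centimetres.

Δh = αΔT·H = 3.1×10⁻⁴ × 0.21 × 200 = 0.01302 m

about 1.3 cm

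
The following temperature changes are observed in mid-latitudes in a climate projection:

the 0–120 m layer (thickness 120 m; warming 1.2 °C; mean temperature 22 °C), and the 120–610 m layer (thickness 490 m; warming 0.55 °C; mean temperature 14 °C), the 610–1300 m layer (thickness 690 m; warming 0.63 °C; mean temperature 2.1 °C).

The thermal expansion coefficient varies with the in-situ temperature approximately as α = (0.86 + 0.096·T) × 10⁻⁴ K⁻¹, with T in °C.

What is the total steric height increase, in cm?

Layer 1: α = (0.86 + 0.096×22)×10⁻⁴ = 2.972×10⁻⁴ K⁻¹
Layer 2: α = (0.86 + 0.096×14)×10⁻⁴ = 2.204×10⁻⁴ K⁻¹
Layer 3: α = (0.86 + 0.096×2.1)×10⁻⁴ = 1.0616×10⁻⁴ K⁻¹
1.2 × 2.972×10⁻⁴ × 120 = 0.0427968 m
Layer 2: 2.204×10⁻⁴ × 490 × 0.55 = 0.0593978 m
Layer 3: 0.63 × 1.0616×10⁻⁴ × 690 = 0.046147752 m
Δh = 0.0427968 + 0.0593978 + 0.046147752 = 0.148342352 m ≈ 14.8 cm

14.8 cm of thermosteric rise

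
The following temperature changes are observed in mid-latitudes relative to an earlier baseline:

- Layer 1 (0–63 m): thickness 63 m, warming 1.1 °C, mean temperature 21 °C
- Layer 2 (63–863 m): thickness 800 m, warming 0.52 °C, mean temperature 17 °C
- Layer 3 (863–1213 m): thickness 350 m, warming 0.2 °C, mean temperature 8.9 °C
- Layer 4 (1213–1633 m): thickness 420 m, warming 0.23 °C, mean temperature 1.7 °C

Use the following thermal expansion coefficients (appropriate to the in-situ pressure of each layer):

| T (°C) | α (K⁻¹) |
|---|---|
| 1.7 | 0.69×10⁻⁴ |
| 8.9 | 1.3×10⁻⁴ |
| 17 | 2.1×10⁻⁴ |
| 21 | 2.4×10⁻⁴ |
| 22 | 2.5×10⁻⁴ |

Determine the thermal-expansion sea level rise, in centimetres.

Layer 1 at 21 °C → α = 2.4×10⁻⁴ K⁻¹
Layer 2 at 17 °C → α = 2.1×10⁻⁴ K⁻¹
Layer 3 at 8.9 °C → α = 1.3×10⁻⁴ K⁻¹
Layer 4 at 1.7 °C → α = 0.69×10⁻⁴ K⁻¹
0–63 m: 63 × 2.4×10⁻⁴ × 1.1 = 0.016632 m
0.52 × 2.1×10⁻⁴ × 800 = 0.08736 m
863–1213 m: 1.3×10⁻⁴ × 0.2 × 350 = 0.00910 m
0.23 × 420 × 0.69×10⁻⁴ = 0.0066654 m
Δh = 0.016632 + 0.08736 + 0.00910 + 0.0066654 = 0.1197574 m

Δh ≈ 12.0 cm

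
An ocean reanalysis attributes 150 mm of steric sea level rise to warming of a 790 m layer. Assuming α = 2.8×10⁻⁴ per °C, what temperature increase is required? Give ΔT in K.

ΔT = Δh/(αH) = 0.15 / (2.8×10⁻⁴ × 790) ≈ 0.6781 K

ΔT ≈ 0.678 K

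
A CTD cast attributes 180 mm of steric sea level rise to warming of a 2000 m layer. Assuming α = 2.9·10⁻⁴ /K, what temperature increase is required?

0.310 °C

ΔT = Δh/(αH) = 0.18 / (2.9×10⁻⁴ × 2000) ≈ 0.3103 °C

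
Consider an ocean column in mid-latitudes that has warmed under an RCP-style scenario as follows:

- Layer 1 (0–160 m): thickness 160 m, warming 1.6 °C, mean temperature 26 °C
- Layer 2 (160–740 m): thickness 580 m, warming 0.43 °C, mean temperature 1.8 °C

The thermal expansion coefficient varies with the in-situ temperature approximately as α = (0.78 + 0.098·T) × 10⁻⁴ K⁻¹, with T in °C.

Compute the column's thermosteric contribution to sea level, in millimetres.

Layer 1: α = (0.78 + 0.098×26)×10⁻⁴ = 3.328×10⁻⁴ K⁻¹
Layer 2: α = (0.78 + 0.098×1.8)×10⁻⁴ = 0.9564×10⁻⁴ K⁻¹
Layer 1: 3.328×10⁻⁴ × 1.6 × 160 = 0.0851968 m
580 × 0.43 × 0.9564×10⁻⁴ = 0.023852616 m
Δh = 0.0851968 + 0.023852616 = 0.109049416 m

Δh = 110 mm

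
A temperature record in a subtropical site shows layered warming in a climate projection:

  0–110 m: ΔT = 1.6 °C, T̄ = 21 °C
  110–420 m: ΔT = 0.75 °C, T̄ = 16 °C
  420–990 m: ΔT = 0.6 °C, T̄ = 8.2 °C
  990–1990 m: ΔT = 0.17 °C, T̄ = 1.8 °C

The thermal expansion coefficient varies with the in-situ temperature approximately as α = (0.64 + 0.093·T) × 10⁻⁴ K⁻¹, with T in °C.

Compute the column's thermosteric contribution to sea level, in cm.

Δh = 15.7 cm

Layer 1: α = (0.64 + 0.093×21)×10⁻⁴ = 2.593×10⁻⁴ K⁻¹
Layer 2: α = (0.64 + 0.093×16)×10⁻⁴ = 2.128×10⁻⁴ K⁻¹
Layer 3: α = (0.64 + 0.093×8.2)×10⁻⁴ = 1.4026×10⁻⁴ K⁻¹
Layer 4: α = (0.64 + 0.093×1.8)×10⁻⁴ = 0.8074×10⁻⁴ K⁻¹
1.6 × 2.593×10⁻⁴ × 110 = 0.0456368 m
Layer 2: 310 × 0.75 × 2.128×10⁻⁴ = 0.049476 m
Layer 3: 570 × 0.6 × 1.4026×10⁻⁴ = 0.04796892 m
1000 × 0.8074×10⁻⁴ × 0.17 = 0.0137258 m
Δh = 0.0456368 + 0.049476 + 0.04796892 + 0.0137258 = 0.15680752 m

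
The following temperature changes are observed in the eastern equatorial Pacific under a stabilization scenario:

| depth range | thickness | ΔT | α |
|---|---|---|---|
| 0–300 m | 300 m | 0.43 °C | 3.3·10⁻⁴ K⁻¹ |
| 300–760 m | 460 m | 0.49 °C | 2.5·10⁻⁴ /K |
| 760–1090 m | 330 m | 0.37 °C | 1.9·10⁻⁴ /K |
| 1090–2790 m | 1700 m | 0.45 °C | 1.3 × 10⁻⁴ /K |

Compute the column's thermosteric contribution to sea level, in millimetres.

Δh ≈ 222 mm

0–300 m: 300 × 3.3×10⁻⁴ × 0.43 = 0.04257 m
460 × 2.5×10⁻⁴ × 0.49 = 0.05635 m
760–1090 m: 330 × 1.9×10⁻⁴ × 0.37 = 0.023199 m
0.45 × 1.3×10⁻⁴ × 1700 = 0.09945 m
Δh = 0.04257 + 0.05635 + 0.023199 + 0.09945 = 0.221569 m ≈ 222 mm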